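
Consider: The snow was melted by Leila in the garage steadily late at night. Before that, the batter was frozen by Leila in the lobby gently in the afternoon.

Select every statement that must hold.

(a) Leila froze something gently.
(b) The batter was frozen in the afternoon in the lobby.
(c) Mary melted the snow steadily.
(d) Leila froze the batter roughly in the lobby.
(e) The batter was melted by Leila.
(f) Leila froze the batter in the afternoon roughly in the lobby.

(a) Entailed — this follows by dropping conjuncts from the freezing event's description.
(b) Entailed — this follows by dropping conjuncts from the freezing event's description.
(c) Not entailed — the passage has Leila melting the snow, not Mary.
(d) Not entailed — 'roughly' adds a manner not in (and inconsistent with) the original.
(e) Not entailed — Leila melted the snow, not the batter; the batter belongs to the freezing event.
(f) Not entailed — 'roughly' adds a manner not in (and inconsistent with) the original.

(a), (b)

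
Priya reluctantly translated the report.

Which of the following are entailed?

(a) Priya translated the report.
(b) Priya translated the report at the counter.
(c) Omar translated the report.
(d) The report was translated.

(a) Entailed — dropping 'reluctantly' leaves a sub-description the original still satisfies.
(b) Not entailed — 'at the counter' adds information not in the original event.
(c) Not entailed — the passage has Priya translating the report, not Omar.
(d) Entailed — the original entails any weakening of itself; this just drops 'reluctantly' and generalizes the agent.

(a), (d)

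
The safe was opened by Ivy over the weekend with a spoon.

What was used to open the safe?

a spoon

'with a spoon' marks the instrument of the opening event.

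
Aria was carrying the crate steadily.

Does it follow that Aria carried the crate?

'carry' is atelic; if Aria was carrying the crate, then Aria carried the crate (for some time).

yes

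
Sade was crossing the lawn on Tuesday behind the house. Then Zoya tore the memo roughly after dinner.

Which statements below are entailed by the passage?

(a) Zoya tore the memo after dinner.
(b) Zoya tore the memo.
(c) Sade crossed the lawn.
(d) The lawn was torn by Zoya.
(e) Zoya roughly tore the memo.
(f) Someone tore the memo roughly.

(a), (b), (e), (f)

(a) Entailed — dropping 'roughly' leaves a sub-description the original still satisfies.
(b) Entailed — this follows by dropping conjuncts from the tearing event's description.
(c) Not entailed — 'was crossing' is progressive on an accomplishment; it does not entail the completed 'crossed'.
(d) Not entailed — Zoya tore the memo, not the lawn; the lawn belongs to the crossing event.
(e) Entailed — this follows by dropping conjuncts from the tearing event's description.
(f) Entailed — the original entails any weakening of itself; this just drops 'after dinner' and generalizes the agent.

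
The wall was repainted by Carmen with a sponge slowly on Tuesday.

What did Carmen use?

'with a sponge' marks the instrument of the repainting event.

a sponge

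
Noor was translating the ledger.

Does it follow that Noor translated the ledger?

no

'was translating' is progressive; for an accomplishment like 'translate the ledger', it doesn't entail completion.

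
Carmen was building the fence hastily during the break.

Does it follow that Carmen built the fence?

no

'was building' is progressive; for an accomplishment like 'build the fence', it doesn't entail completion.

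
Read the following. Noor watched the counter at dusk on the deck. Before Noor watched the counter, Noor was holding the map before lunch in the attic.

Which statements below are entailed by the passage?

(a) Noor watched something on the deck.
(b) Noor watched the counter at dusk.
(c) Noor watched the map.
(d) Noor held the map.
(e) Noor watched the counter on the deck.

(a) Entailed — this follows by dropping conjuncts from the watching event's description.
(b) Entailed — this follows by dropping conjuncts from the watching event's description.
(c) Not entailed — Noor watched the counter, not the map; the map belongs to the holding event.
(d) Entailed — 'hold' is an activity; 'was holding' entails that some holding happened, so 'held' holds.
(e) Entailed — this follows by dropping conjuncts from the watching event's description.

(a), (b), (d), (e)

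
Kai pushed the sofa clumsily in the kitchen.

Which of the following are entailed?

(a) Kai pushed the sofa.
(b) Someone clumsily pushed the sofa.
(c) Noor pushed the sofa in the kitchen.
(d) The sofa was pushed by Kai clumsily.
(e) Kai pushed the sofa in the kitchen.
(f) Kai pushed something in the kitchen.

(a) Entailed — the original entails any weakening of itself; this just drops 'in the kitchen', 'clumsily'.
(b) Entailed — dropping 'in the kitchen' and generalizing the agent leaves a sub-description the original still satisfies.
(c) Not entailed — the passage has Kai pushing the sofa, not Noor.
(d) Entailed — dropping 'in the kitchen' leaves a sub-description the original still satisfies.
(e) Entailed — dropping 'clumsily' leaves a sub-description the original still satisfies.
(f) Entailed — this follows by dropping conjuncts from the pushing event's description.

(a), (b), (d), (e), (f)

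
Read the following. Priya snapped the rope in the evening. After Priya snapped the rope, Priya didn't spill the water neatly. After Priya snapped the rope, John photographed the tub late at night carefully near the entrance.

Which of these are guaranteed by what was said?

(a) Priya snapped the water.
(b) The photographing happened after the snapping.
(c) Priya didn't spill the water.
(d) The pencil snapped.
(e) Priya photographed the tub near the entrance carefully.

(a) Not entailed — Priya snapped the rope, not the water; the water belongs to the spilling event.
(b) Entailed — the narrative places the snapping before the photographing.
(c) Not entailed — dropping 'neatly' under negation is not valid — the original leaves open that Priya spilled the water some other way.
(d) Not entailed — the rope is what snapped, not the pencil.
(e) Not entailed — the passage has John photographing the tub, not Priya.

(b)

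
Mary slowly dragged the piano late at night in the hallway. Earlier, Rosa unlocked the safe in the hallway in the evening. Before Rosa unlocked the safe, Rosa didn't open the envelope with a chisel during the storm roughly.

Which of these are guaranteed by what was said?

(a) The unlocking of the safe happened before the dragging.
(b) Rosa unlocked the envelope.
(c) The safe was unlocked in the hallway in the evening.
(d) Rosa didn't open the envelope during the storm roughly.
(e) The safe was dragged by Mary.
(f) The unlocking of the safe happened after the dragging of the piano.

(a), (c)

(a) Entailed — the narrative places the unlocking before the dragging.
(b) Not entailed — Rosa unlocked the safe, not the envelope; the envelope belongs to the opening event.
(c) Entailed — every conjunct here is already in the original unlocking event.
(d) Not entailed — dropping 'with a chisel' under negation is not valid — the original leaves open that Rosa opened the envelope some other way.
(e) Not entailed — Mary dragged the piano, not the safe; the safe belongs to the unlocking event.
(f) Not entailed — the narrative places the unlocking before the dragging, not after.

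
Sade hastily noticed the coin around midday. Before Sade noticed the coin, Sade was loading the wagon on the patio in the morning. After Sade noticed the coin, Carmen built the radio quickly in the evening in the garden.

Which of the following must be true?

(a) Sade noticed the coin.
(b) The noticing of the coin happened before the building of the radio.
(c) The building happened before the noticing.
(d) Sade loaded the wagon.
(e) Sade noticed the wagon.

(a) Entailed — every conjunct here is already in the original noticing event.
(b) Entailed — the narrative places the noticing before the building.
(c) Not entailed — the narrative places the noticing before the building, not after.
(d) Not entailed — 'was loading' is progressive on an accomplishment; it does not entail the completed 'loaded'.
(e) Not entailed — Sade noticed the coin, not the wagon; the wagon belongs to the loading event.

(a), (b)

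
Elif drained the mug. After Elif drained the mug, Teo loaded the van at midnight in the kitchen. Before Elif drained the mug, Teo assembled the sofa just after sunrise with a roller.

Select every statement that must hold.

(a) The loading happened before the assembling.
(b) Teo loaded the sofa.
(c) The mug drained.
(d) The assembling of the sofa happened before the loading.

(c), (d)

(a) Not entailed — the narrative places the assembling before the loading, not after.
(b) Not entailed — Teo loaded the van, not the sofa; the sofa belongs to the assembling event.
(c) Entailed — 'Elif drained the mug' is causative; it entails the inchoative 'the mug drained'.
(d) Entailed — the narrative places the assembling before the loading.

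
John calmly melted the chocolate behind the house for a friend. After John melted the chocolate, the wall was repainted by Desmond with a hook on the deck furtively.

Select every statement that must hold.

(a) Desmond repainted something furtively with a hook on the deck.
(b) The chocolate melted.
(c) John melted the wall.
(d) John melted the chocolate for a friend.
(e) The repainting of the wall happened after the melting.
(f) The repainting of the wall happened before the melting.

(a), (b), (d), (e)

(a) Entailed — every conjunct here is already in the original repainting event.
(b) Entailed — 'John melted the chocolate' is causative; it entails the inchoative 'the chocolate melted'.
(c) Not entailed — John melted the chocolate, not the wall; the wall belongs to the repainting event.
(d) Entailed — every conjunct here is already in the original melting event.
(e) Entailed — the narrative places the melting before the repainting.
(f) Not entailed — the narrative places the melting before the repainting, not after.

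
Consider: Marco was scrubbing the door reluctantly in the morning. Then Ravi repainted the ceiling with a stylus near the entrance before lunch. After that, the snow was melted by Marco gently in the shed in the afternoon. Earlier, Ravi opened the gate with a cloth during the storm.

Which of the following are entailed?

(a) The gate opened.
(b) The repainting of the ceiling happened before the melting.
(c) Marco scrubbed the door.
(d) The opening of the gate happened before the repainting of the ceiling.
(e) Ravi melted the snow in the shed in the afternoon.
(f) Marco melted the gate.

(a), (b), (c)

(a) Entailed — 'Ravi opened the gate' is causative; it entails the inchoative 'the gate opened'.
(b) Entailed — the narrative places the repainting before the melting.
(c) Entailed — 'scrub' is an activity; 'was scrubbing' entails that some scrubbing happened, so 'scrubbed' holds.
(d) Not entailed — the narrative doesn't order the opening relative to the repainting.
(e) Not entailed — the passage has Marco melting the snow, not Ravi.
(f) Not entailed — Marco melted the snow, not the gate; the gate belongs to the opening event.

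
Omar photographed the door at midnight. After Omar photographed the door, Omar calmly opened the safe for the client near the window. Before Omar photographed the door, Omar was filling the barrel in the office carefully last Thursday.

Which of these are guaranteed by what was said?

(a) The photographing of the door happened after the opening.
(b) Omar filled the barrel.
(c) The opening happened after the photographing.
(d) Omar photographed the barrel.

(a) Not entailed — the narrative places the photographing before the opening, not after.
(b) Not entailed — 'was filling' is progressive on an accomplishment; it does not entail the completed 'filled'.
(c) Entailed — the narrative places the photographing before the opening.
(d) Not entailed — Omar photographed the door, not the barrel; the barrel belongs to the filling event.

(c)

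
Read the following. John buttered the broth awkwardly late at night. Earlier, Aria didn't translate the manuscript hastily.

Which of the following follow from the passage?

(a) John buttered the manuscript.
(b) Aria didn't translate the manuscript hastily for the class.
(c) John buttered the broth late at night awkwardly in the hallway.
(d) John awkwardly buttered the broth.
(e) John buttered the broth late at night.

(b), (d), (e)

(a) Not entailed — John buttered the broth, not the manuscript; the manuscript belongs to the translating event.
(b) Entailed — under negation, adding a further restriction is entailed: if no such translating event occurred, none occurred for the class either.
(c) Not entailed — 'in the hallway' adds information not in the original event.
(d) Entailed — dropping 'late at night' leaves a sub-description the original still satisfies.
(e) Entailed — every conjunct here is already in the original buttering event.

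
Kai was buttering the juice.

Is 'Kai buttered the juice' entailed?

no

'was buttering' is progressive; for an accomplishment like 'butter the juice', it doesn't entail completion.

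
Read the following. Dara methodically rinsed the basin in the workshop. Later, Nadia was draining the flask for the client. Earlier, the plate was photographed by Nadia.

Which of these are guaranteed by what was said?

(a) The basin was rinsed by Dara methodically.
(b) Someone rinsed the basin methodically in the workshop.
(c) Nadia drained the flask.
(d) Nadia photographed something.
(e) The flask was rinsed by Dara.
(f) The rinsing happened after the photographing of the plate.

(a), (b), (d)

(a) Entailed — this follows by dropping conjuncts from the rinsing event's description.
(b) Entailed — the original entails any weakening of itself; this just generalizes the agent.
(c) Not entailed — 'was draining' is progressive on an accomplishment; it does not entail the completed 'drained'.
(d) Entailed — the original entails any weakening of itself; this just generalizes the patient.
(e) Not entailed — Dara rinsed the basin, not the flask; the flask belongs to the draining event.
(f) Not entailed — the narrative doesn't order the photographing relative to the rinsing.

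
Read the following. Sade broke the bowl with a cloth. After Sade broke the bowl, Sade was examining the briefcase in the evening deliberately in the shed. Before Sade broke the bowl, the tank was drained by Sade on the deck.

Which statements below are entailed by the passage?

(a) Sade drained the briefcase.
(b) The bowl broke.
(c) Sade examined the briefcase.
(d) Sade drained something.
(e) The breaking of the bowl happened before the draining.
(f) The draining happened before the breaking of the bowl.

(b), (c), (d), (f)

(a) Not entailed — Sade drained the tank, not the briefcase; the briefcase belongs to the examining event.
(b) Entailed — 'Sade broke the bowl' is causative; it entails the inchoative 'the bowl broke'.
(c) Entailed — 'examine' is an activity; 'was examining' entails that some examining happened, so 'examined' holds.
(d) Entailed — the original entails any weakening of itself; this just drops 'on the deck' and generalizes the patient.
(e) Not entailed — the narrative places the draining before the breaking, not after.
(f) Entailed — the narrative places the draining before the breaking.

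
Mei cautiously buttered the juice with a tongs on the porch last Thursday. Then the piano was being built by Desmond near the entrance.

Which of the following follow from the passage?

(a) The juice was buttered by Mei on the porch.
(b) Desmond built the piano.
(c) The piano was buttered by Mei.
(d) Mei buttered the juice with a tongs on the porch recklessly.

(a)

(a) Entailed — dropping 'with a tongs', 'cautiously', 'last Thursday' leaves a sub-description the original still satisfies.
(b) Not entailed — 'was building' is progressive on an accomplishment; it does not entail the completed 'built'.
(c) Not entailed — Mei buttered the juice, not the piano; the piano belongs to the building event.
(d) Not entailed — 'recklessly' adds a manner not in (and inconsistent with) the original.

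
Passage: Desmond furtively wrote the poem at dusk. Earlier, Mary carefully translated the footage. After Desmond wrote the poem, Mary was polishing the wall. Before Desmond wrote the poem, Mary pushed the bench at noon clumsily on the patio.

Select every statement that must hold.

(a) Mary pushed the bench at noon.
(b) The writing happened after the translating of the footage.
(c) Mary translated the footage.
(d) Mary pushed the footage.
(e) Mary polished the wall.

(a), (b), (c), (e)

(a) Entailed — the original entails any weakening of itself; this just drops 'clumsily', 'on the patio'.
(b) Entailed — the narrative places the translating before the writing.
(c) Entailed — this follows by dropping conjuncts from the translating event's description.
(d) Not entailed — Mary pushed the bench, not the footage; the footage belongs to the translating event.
(e) Entailed — 'polish' is an activity; 'was polishing' entails that some polishing happened, so 'polished' holds.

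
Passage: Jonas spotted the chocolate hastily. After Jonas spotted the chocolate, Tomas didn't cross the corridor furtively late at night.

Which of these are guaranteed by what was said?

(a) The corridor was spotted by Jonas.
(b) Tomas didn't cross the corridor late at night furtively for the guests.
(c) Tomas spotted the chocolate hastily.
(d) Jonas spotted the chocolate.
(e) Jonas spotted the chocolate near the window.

(b), (d)

(a) Not entailed — Jonas spotted the chocolate, not the corridor; the corridor belongs to the crossing event.
(b) Entailed — under negation, adding a further restriction is entailed: if no such crossing event occurred, none occurred for the guests either.
(c) Not entailed — the passage has Jonas spotting the chocolate, not Tomas.
(d) Entailed — every conjunct here is already in the original spotting event.
(e) Not entailed — 'near the window' adds information not in the original event.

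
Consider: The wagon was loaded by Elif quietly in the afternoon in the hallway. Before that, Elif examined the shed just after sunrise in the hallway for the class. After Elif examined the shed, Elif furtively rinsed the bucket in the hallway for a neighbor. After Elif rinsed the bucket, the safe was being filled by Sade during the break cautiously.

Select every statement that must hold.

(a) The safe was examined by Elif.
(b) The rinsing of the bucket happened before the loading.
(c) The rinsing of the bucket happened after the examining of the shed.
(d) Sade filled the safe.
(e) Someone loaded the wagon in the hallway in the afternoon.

(a) Not entailed — Elif examined the shed, not the safe; the safe belongs to the filling event.
(b) Not entailed — the narrative doesn't order the rinsing relative to the loading.
(c) Entailed — the narrative places the examining before the rinsing.
(d) Not entailed — 'was filling' is progressive on an accomplishment; it does not entail the completed 'filled'.
(e) Entailed — every conjunct here is already in the original loading event.

(c), (e)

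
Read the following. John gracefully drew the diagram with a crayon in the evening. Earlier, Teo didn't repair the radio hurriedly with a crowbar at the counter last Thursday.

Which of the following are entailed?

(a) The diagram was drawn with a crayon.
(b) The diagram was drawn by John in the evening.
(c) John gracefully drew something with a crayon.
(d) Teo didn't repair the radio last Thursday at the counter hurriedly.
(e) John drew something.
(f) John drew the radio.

(a) Entailed — every conjunct here is already in the original drawing event.
(b) Entailed — dropping 'with a crayon', 'gracefully' leaves a sub-description the original still satisfies.
(c) Entailed — the original entails any weakening of itself; this just drops 'in the evening' and generalizes the patient.
(d) Not entailed — dropping 'with a crowbar' under negation is not valid — the original leaves open that Teo repaired the radio some other way.
(e) Entailed — every conjunct here is already in the original drawing event.
(f) Not entailed — John drew the diagram, not the radio; the radio belongs to the repairing event.

(a), (b), (c), (e)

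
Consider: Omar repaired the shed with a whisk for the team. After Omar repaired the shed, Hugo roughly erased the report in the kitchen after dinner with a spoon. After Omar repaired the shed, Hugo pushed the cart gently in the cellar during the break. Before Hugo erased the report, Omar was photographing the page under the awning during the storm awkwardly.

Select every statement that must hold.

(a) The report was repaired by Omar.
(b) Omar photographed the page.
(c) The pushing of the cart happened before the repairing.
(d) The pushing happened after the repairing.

(a) Not entailed — Omar repaired the shed, not the report; the report belongs to the erasing event.
(b) Not entailed — 'was photographing' is progressive on an accomplishment; it does not entail the completed 'photographed'.
(c) Not entailed — the narrative places the repairing before the pushing, not after.
(d) Entailed — the narrative places the repairing before the pushing.

(d)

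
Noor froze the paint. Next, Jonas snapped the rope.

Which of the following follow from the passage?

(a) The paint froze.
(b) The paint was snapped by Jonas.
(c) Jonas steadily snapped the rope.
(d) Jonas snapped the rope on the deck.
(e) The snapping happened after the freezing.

(a), (e)

(a) Entailed — 'Noor froze the paint' is causative; it entails the inchoative 'the paint froze'.
(b) Not entailed — Jonas snapped the rope, not the paint; the paint belongs to the freezing event.
(c) Not entailed — 'steadily' adds information not in the original event.
(d) Not entailed — 'on the deck' adds information not in the original event.
(e) Entailed — the narrative places the freezing before the snapping.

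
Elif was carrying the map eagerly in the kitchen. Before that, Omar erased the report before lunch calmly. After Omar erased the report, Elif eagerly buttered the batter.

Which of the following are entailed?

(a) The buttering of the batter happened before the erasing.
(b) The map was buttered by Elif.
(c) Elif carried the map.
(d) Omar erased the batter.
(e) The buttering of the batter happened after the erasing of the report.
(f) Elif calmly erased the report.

(a) Not entailed — the narrative places the erasing before the buttering, not after.
(b) Not entailed — Elif buttered the batter, not the map; the map belongs to the carrying event.
(c) Entailed — 'carry' is an activity; 'was carrying' entails that some carrying happened, so 'carried' holds.
(d) Not entailed — Omar erased the report, not the batter; the batter belongs to the buttering event.
(e) Entailed — the narrative places the erasing before the buttering.
(f) Not entailed — the passage has Omar erasing the report, not Elif.

(c), (e)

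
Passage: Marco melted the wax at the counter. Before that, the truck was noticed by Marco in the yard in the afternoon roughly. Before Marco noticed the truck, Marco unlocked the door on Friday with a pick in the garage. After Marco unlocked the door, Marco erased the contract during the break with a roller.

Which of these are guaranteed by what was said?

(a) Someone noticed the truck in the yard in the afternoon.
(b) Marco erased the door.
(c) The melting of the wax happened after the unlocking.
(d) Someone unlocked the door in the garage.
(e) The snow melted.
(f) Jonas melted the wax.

(a), (c), (d)

(a) Entailed — this follows by dropping conjuncts from the noticing event's description.
(b) Not entailed — Marco erased the contract, not the door; the door belongs to the unlocking event.
(c) Entailed — the narrative places the unlocking before the melting.
(d) Entailed — the original entails any weakening of itself; this just drops 'on Friday', 'with a pick' and generalizes the agent.
(e) Not entailed — the wax is what melted, not the snow.
(f) Not entailed — the passage has Marco melting the wax, not Jonas.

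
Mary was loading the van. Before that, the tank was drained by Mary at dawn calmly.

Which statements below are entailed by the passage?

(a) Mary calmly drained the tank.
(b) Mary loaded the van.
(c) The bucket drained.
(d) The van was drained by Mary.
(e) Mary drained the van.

(a) Entailed — dropping 'at dawn' leaves a sub-description the original still satisfies.
(b) Not entailed — 'was loading' is progressive on an accomplishment; it does not entail the completed 'loaded'.
(c) Not entailed — the tank is what drained, not the bucket.
(d) Not entailed — Mary drained the tank, not the van; the van belongs to the loading event.
(e) Not entailed — Mary drained the tank, not the van; the van belongs to the loading event.

(a)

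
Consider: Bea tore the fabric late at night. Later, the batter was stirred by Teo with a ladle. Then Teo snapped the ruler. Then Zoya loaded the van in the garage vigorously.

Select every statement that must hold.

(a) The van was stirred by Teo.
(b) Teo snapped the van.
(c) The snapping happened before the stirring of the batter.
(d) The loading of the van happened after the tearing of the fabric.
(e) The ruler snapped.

(a) Not entailed — Teo stirred the batter, not the van; the van belongs to the loading event.
(b) Not entailed — Teo snapped the ruler, not the van; the van belongs to the loading event.
(c) Not entailed — the narrative places the stirring before the snapping, not after.
(d) Entailed — the narrative places the tearing before the loading.
(e) Entailed — 'Teo snapped the ruler' is causative; it entails the inchoative 'the ruler snapped'.

(d), (e)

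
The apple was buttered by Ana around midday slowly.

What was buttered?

the apple

'the apple' marks the patient of the buttering event.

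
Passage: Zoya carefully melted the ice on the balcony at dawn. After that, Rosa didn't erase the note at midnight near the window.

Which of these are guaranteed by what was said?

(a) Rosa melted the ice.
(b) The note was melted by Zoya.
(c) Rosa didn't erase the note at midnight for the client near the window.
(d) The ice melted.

(a) Not entailed — the passage has Zoya melting the ice, not Rosa.
(b) Not entailed — Zoya melted the ice, not the note; the note belongs to the erasing event.
(c) Entailed — under negation, adding a further restriction is entailed: if no such erasing event occurred, none occurred for the client either.
(d) Entailed — 'Zoya melted the ice' is causative; it entails the inchoative 'the ice melted'.

(c), (d)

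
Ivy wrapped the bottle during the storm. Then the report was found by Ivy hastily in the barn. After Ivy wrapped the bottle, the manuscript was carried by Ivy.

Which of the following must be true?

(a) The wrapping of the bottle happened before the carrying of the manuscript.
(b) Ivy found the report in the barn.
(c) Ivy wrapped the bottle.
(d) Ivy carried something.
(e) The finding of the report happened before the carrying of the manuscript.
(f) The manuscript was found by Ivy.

(a) Entailed — the narrative places the wrapping before the carrying.
(b) Entailed — every conjunct here is already in the original finding event.
(c) Entailed — dropping 'during the storm' leaves a sub-description the original still satisfies.
(d) Entailed — the original entails any weakening of itself; this just generalizes the patient.
(e) Not entailed — the narrative doesn't order the finding relative to the carrying.
(f) Not entailed — Ivy found the report, not the manuscript; the manuscript belongs to the carrying event.

(a), (b), (c), (d)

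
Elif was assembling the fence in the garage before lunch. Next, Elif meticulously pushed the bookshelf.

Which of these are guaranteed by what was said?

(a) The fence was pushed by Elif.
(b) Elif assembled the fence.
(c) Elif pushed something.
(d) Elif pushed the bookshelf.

(a) Not entailed — Elif pushed the bookshelf, not the fence; the fence belongs to the assembling event.
(b) Not entailed — 'was assembling' is progressive on an accomplishment; it does not entail the completed 'assembled'.
(c) Entailed — dropping 'meticulously' and generalizing the patient leaves a sub-description the original still satisfies.
(d) Entailed — every conjunct here is already in the original pushing event.

(c), (d)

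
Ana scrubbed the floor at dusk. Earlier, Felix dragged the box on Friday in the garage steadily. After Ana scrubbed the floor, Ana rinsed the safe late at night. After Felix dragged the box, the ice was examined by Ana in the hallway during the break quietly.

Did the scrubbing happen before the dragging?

The narrative orders the dragging before the scrubbing.

no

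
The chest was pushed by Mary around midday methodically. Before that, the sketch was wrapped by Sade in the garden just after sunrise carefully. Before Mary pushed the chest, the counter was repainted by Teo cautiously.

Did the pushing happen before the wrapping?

The narrative orders the wrapping before the pushing.

no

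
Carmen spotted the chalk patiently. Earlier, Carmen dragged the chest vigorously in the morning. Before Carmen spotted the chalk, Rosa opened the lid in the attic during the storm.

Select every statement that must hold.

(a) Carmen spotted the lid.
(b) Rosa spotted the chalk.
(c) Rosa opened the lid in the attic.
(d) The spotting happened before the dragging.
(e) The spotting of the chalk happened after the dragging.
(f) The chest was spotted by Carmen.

(c), (e)

(a) Not entailed — Carmen spotted the chalk, not the lid; the lid belongs to the opening event.
(b) Not entailed — the passage has Carmen spotting the chalk, not Rosa.
(c) Entailed — dropping 'during the storm' leaves a sub-description the original still satisfies.
(d) Not entailed — the narrative places the dragging before the spotting, not after.
(e) Entailed — the narrative places the dragging before the spotting.
(f) Not entailed — Carmen spotted the chalk, not the chest; the chest belongs to the dragging event.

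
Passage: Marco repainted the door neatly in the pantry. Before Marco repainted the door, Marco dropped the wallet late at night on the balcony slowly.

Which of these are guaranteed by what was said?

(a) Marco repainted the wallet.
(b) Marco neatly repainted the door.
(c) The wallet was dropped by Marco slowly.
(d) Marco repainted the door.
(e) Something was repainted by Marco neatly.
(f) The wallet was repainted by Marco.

(b), (c), (d), (e)

(a) Not entailed — Marco repainted the door, not the wallet; the wallet belongs to the dropping event.
(b) Entailed — this follows by dropping conjuncts from the repainting event's description.
(c) Entailed — the original entails any weakening of itself; this just drops 'late at night', 'on the balcony'.
(d) Entailed — the original entails any weakening of itself; this just drops 'neatly', 'in the pantry'.
(e) Entailed — every conjunct here is already in the original repainting event.
(f) Not entailed — Marco repainted the door, not the wallet; the wallet belongs to the dropping event.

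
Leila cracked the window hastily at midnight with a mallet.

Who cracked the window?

'Leila' marks the agent of the cracking event.

Leila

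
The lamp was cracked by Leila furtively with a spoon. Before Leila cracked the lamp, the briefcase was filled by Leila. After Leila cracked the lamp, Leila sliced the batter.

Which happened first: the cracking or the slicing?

the cracking

The connectives place the cracking before the slicing.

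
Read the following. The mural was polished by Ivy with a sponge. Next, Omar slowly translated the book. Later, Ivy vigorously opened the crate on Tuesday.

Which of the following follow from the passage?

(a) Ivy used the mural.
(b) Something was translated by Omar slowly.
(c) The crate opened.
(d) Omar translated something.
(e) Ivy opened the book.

(a) Not entailed — the mural is the patient, not an instrument — Ivy used a sponge.
(b) Entailed — the original entails any weakening of itself; this just generalizes the patient.
(c) Entailed — 'Ivy opened the crate' is causative; it entails the inchoative 'the crate opened'.
(d) Entailed — dropping 'slowly' and generalizing the patient leaves a sub-description the original still satisfies.
(e) Not entailed — Ivy opened the crate, not the book; the book belongs to the translating event.

(b), (c), (d)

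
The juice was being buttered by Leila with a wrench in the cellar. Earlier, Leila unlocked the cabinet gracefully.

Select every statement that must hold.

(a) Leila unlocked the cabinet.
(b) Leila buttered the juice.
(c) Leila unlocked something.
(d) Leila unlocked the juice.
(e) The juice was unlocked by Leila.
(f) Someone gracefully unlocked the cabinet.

(a), (c), (f)

(a) Entailed — the original entails any weakening of itself; this just drops 'gracefully'.
(b) Not entailed — 'was buttering' is progressive on an accomplishment; it does not entail the completed 'buttered'.
(c) Entailed — this follows by dropping conjuncts from the unlocking event's description.
(d) Not entailed — Leila unlocked the cabinet, not the juice; the juice belongs to the buttering event.
(e) Not entailed — Leila unlocked the cabinet, not the juice; the juice belongs to the buttering event.
(f) Entailed — generalizing the agent leaves a sub-description the original still satisfies.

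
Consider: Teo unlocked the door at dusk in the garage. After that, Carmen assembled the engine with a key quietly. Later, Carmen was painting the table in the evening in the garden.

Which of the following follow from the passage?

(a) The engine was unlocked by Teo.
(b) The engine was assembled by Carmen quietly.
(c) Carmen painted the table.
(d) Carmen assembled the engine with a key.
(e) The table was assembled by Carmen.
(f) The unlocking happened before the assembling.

(a) Not entailed — Teo unlocked the door, not the engine; the engine belongs to the assembling event.
(b) Entailed — dropping 'with a key' leaves a sub-description the original still satisfies.
(c) Not entailed — 'was painting' is progressive on an accomplishment; it does not entail the completed 'painted'.
(d) Entailed — dropping 'quietly' leaves a sub-description the original still satisfies.
(e) Not entailed — Carmen assembled the engine, not the table; the table belongs to the painting event.
(f) Entailed — the narrative places the unlocking before the assembling.

(b), (d), (f)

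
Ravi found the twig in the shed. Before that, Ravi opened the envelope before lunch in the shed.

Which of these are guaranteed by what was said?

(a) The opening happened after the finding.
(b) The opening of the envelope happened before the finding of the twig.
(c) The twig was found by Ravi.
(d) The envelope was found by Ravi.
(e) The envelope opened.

(b), (c), (e)

(a) Not entailed — the narrative places the opening before the finding, not after.
(b) Entailed — the narrative places the opening before the finding.
(c) Entailed — this follows by dropping conjuncts from the finding event's description.
(d) Not entailed — Ravi found the twig, not the envelope; the envelope belongs to the opening event.
(e) Entailed — 'Ravi opened the envelope' is causative; it entails the inchoative 'the envelope opened'.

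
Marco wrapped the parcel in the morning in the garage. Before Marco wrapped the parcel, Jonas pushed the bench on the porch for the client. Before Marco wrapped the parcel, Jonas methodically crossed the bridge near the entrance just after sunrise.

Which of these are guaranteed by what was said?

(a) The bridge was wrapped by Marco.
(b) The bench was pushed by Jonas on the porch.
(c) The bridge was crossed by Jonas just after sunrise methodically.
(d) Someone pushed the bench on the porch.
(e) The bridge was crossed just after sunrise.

(a) Not entailed — Marco wrapped the parcel, not the bridge; the bridge belongs to the crossing event.
(b) Entailed — dropping 'for the client' leaves a sub-description the original still satisfies.
(c) Entailed — this follows by dropping conjuncts from the crossing event's description.
(d) Entailed — the original entails any weakening of itself; this just drops 'for the client' and generalizes the agent.
(e) Entailed — every conjunct here is already in the original crossing event.

(b), (c), (d), (e)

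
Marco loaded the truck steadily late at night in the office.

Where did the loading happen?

in the office

'in the office' marks the location of the loading event.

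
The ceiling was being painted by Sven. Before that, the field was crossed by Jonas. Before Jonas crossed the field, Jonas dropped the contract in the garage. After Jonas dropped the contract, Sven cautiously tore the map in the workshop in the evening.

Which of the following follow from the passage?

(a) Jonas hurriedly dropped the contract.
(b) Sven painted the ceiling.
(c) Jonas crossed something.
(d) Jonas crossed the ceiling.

(c)

(a) Not entailed — 'hurriedly' adds information not in the original event.
(b) Not entailed — 'was painting' is progressive on an accomplishment; it does not entail the completed 'painted'.
(c) Entailed — every conjunct here is already in the original crossing event.
(d) Not entailed — Jonas crossed the field, not the ceiling; the ceiling belongs to the painting event.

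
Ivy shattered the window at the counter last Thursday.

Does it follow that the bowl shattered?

Nothing is said about any bowl; only the window is affected.

no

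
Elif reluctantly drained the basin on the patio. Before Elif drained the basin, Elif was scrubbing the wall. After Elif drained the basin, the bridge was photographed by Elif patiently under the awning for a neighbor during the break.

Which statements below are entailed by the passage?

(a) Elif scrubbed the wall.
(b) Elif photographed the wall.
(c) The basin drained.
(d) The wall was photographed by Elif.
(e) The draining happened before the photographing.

(a), (c), (e)

(a) Entailed — 'scrub' is an activity; 'was scrubbing' entails that some scrubbing happened, so 'scrubbed' holds.
(b) Not entailed — Elif photographed the bridge, not the wall; the wall belongs to the scrubbing event.
(c) Entailed — 'Elif drained the basin' is causative; it entails the inchoative 'the basin drained'.
(d) Not entailed — Elif photographed the bridge, not the wall; the wall belongs to the scrubbing event.
(e) Entailed — the narrative places the draining before the photographing.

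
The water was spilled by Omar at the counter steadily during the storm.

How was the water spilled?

steadily

'steadily' marks the manner of the spilling event.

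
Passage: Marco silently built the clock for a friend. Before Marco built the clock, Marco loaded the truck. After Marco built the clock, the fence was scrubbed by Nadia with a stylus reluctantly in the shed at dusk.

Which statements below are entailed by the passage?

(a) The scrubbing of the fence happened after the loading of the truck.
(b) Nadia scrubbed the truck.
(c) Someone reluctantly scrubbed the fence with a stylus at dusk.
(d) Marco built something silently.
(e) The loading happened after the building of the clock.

(a) Entailed — the narrative places the loading before the scrubbing.
(b) Not entailed — Nadia scrubbed the fence, not the truck; the truck belongs to the loading event.
(c) Entailed — the original entails any weakening of itself; this just drops 'in the shed' and generalizes the agent.
(d) Entailed — dropping 'for a friend' and generalizing the patient leaves a sub-description the original still satisfies.
(e) Not entailed — the narrative places the loading before the building, not after.

(a), (c), (d)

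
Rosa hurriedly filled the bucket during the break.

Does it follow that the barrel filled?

no

Nothing is said about any barrel; only the bucket is affected.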